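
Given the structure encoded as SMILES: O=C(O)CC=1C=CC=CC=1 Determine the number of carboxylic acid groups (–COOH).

1

The carboxylic acid motif appears at heavy-atom position 2 in the SMILES.
Carboxylic acid count: 1.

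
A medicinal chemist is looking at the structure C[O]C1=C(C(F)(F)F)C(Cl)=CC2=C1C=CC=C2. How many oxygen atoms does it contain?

1

Scan the SMILES for O atoms (remember two-letter symbols like Cl and Br are single atoms).
Oxygen count: 1.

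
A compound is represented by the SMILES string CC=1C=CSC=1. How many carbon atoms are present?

5

Count every carbon token in the SMILES (each C, including those in ring-closure positions and inside branches).
Carbon count: 5.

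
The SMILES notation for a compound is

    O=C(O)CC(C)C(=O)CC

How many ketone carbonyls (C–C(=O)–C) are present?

1

The ketone motif appears at heavy-atom position 7 in the SMILES.
Other groups present: 1 carboxylic acid.
Ketone count: 1.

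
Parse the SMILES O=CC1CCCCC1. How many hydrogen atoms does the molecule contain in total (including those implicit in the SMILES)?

12

Walk through each heavy atom and fill implicit hydrogens from standard valence (C 4, N 3, O 2, S 2, halogen 1):
  atom 1: O, bond orders sum to 2 (valence 2) → 0 H
  atom 2: C, bond orders sum to 3 (valence 4) → 1 H
  atom 3: C, bond orders sum to 3 (valence 4) → 1 H
  atom 4: C, bond orders sum to 2 (valence 4) → 2 H
  atom 5: C, bond orders sum to 2 (valence 4) → 2 H
  atom 6: C, bond orders sum to 2 (valence 4) → 2 H
  atom 7: C, bond orders sum to 2 (valence 4) → 2 H
  atom 8: C, bond orders sum to 2 (valence 4) → 2 H
Total hydrogens: 12.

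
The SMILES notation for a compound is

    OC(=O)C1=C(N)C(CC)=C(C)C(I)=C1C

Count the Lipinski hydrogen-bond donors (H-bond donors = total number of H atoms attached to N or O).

3

Donors: find every N or O and count the H atoms it carries.
  atom 1 (O): bond orders sum to 1 → 1 H
  atom 3 (O): bond orders sum to 2 → 0 H
  atom 6 (N): bond orders sum to 1 → 2 H
Lipinski HBD = 3.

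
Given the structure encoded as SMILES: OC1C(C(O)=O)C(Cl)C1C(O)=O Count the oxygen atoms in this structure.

Scan the SMILES for O atoms (remember two-letter symbols like Cl and Br are single atoms).
Oxygen count: 5.

5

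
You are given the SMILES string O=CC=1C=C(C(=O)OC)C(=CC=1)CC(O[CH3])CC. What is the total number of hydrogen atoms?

Walk through each heavy atom and fill implicit hydrogens from standard valence (C 4, N 3, O 2, S 2, halogen 1):
  atom 1: O, bond orders sum to 2 (valence 2) → 0 H
  atom 2: C, bond orders sum to 3 (valence 4) → 1 H
  atom 3: C, bond orders sum to 4 (valence 4) → 0 H
  atom 4: C, bond orders sum to 3 (valence 4) → 1 H
  atom 5: C, bond orders sum to 4 (valence 4) → 0 H
  atom 6: C, bond orders sum to 4 (valence 4) → 0 H
  atom 7: O, bond orders sum to 2 (valence 2) → 0 H
  atom 8: O, bond orders sum to 2 (valence 2) → 0 H
  atom 9: C, bond orders sum to 1 (valence 4) → 3 H
  atom 10: C, bond orders sum to 4 (valence 4) → 0 H
  atom 11: C, bond orders sum to 3 (valence 4) → 1 H
  atom 12: C, bond orders sum to 3 (valence 4) → 1 H
  atom 13: C, bond orders sum to 2 (valence 4) → 2 H
  atom 14: C, bond orders sum to 3 (valence 4) → 1 H
  atom 15: O, bond orders sum to 2 (valence 2) → 0 H
  atom 16: C with explicit H count 3
  atom 17: C, bond orders sum to 2 (valence 4) → 2 H
  atom 18: C, bond orders sum to 1 (valence 4) → 3 H
Total hydrogens: 18.

18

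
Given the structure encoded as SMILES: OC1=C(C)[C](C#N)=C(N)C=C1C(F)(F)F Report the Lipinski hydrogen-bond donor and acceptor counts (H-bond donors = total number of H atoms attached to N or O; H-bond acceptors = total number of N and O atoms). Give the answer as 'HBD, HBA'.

Donors: find every N or O and count the H atoms it carries.
  atom 1 (O): bond orders sum to 1 → 1 H
  atom 7 (N): bond orders sum to 3 → 0 H
  atom 9 (N): bond orders sum to 1 → 2 H
Lipinski HBD = 3.
Acceptors: N atoms = 2, O atoms = 1 → HBA = 3.

3, 3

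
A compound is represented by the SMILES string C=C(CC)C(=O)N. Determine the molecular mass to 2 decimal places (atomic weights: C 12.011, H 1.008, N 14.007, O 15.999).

First, the molecular formula is C5H9NO (counting implicit H from valence).
  C: 5 × 12.011 = 60.055
  H: 9 × 1.008 = 9.072
  N: 1 × 14.007 = 14.007
  O: 1 × 15.999 = 15.999
Sum: 5×12.011 + 9×1.008 + 1×14.007 + 1×15.999 = 99.133 → 99.13 g/mol.

99.13 g/mol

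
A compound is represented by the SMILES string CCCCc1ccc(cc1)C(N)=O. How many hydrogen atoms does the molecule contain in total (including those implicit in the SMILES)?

15

Walk through each heavy atom and fill implicit hydrogens from standard valence (C 4, N 3, O 2, S 2, halogen 1); for lowercase aromatic atoms, an aromatic c carries 1 H when it has two neighbours and 0 H with three, and aromatic n carries 0 H:
  atom 1: C, bond orders sum to 1 (valence 4) → 3 H
  atom 2: C, bond orders sum to 2 (valence 4) → 2 H
  atom 3: C, bond orders sum to 2 (valence 4) → 2 H
  atom 4: C, bond orders sum to 2 (valence 4) → 2 H
  atom 5: aromatic c, 3 neighbours → 0 H
  atom 6: aromatic c, 2 neighbours → 1 H
  atom 7: aromatic c, 2 neighbours → 1 H
  atom 8: aromatic c, 3 neighbours → 0 H
  atom 9: aromatic c, 2 neighbours → 1 H
  atom 10: aromatic c, 2 neighbours → 1 H
  atom 11: C, bond orders sum to 4 (valence 4) → 0 H
  atom 12: N, bond orders sum to 1 (valence 3) → 2 H
  atom 13: O, bond orders sum to 2 (valence 2) → 0 H
Total hydrogens: 15.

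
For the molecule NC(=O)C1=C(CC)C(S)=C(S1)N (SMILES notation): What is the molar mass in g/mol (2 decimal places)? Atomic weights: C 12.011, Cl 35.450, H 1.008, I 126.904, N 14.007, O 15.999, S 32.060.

202.29 g/mol

First, the molecular formula is C7H10N2OS2 (counting implicit H from valence).
  C: 7 × 12.011 = 84.077
  H: 10 × 1.008 = 10.080
  N: 2 × 14.007 = 28.014
  O: 1 × 15.999 = 15.999
  S: 2 × 32.060 = 64.120
Sum: 7×12.011 + 10×1.008 + 2×14.007 + 1×15.999 + 2×32.060 = 202.290 → 202.29 g/mol.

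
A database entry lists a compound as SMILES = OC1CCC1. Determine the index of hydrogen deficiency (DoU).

Molecular formula: C4H8O.
DoU = (2C + 2 + N − H − X) / 2, where X is the halogen count and O/S are ignored.
    = (2·4 + 2 + 0 − 8 − 0) / 2 = 2 / 2 = 1.

1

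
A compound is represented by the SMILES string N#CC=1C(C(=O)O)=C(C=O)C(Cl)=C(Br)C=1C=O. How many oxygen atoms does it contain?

4

Scan the SMILES for O atoms (remember two-letter symbols like Cl and Br are single atoms).
Oxygen count: 4.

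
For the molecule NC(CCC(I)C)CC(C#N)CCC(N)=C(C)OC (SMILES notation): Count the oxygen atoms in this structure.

1

Scan the SMILES for O atoms (remember two-letter symbols like Cl and Br are single atoms).
Oxygen count: 1.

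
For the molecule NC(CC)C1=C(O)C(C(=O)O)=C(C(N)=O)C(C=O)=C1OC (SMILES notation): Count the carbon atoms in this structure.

13

Count every carbon token in the SMILES (each C, including those in ring-closure positions and inside branches).
Carbon count: 13.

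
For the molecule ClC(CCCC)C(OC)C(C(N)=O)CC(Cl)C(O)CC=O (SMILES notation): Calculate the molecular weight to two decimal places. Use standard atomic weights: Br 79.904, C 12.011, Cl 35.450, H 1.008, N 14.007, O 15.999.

First, the molecular formula is C14H25Cl2NO4 (counting implicit H from valence).
  C: 14 × 12.011 = 168.154
  Cl: 2 × 35.450 = 70.900
  H: 25 × 1.008 = 25.200
  N: 1 × 14.007 = 14.007
  O: 4 × 15.999 = 63.996
Sum: 14×12.011 + 2×35.450 + 25×1.008 + 1×14.007 + 4×15.999 = 342.257 → 342.26 g/mol.

342.26 g/mol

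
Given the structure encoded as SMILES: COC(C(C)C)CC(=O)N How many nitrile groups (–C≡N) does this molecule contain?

0

Scan the SMILES for the nitrile motif — none present.
Groups that are present: 1 amide, 1 ether.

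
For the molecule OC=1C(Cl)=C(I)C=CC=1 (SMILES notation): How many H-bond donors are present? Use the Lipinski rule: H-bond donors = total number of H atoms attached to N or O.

1

Donors: find every N or O and count the H atoms it carries.
  atom 1 (O): bond orders sum to 1 → 1 H
Lipinski HBD = 1.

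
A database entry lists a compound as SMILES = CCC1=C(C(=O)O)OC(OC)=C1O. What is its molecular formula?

C8H10O5

Walk through each heavy atom and fill implicit hydrogens from standard valence (C 4, N 3, O 2, S 2, halogen 1):
  atom 1: C, bond orders sum to 1 (valence 4) → 3 H
  atom 2: C, bond orders sum to 2 (valence 4) → 2 H
  atom 3: C, bond orders sum to 4 (valence 4) → 0 H
  atom 4: C, bond orders sum to 4 (valence 4) → 0 H
  atom 5: C, bond orders sum to 4 (valence 4) → 0 H
  atom 6: O, bond orders sum to 2 (valence 2) → 0 H
  atom 7: O, bond orders sum to 1 (valence 2) → 1 H
  atom 8: O, bond orders sum to 2 (valence 2) → 0 H
  atom 9: C, bond orders sum to 4 (valence 4) → 0 H
  atom 10: O, bond orders sum to 2 (valence 2) → 0 H
  atom 11: C, bond orders sum to 1 (valence 4) → 3 H
  atom 12: C, bond orders sum to 4 (valence 4) → 0 H
  atom 13: O, bond orders sum to 1 (valence 2) → 1 H
Totals → C:8, H:10, O:5.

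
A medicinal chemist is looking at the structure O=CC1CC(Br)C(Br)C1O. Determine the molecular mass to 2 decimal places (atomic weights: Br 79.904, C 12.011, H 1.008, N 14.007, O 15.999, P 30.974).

First, the molecular formula is C6H8Br2O2 (counting implicit H from valence).
  Br: 2 × 79.904 = 159.808
  C: 6 × 12.011 = 72.066
  H: 8 × 1.008 = 8.064
  O: 2 × 15.999 = 31.998
Sum: 2×79.904 + 6×12.011 + 8×1.008 + 2×15.999 = 271.936 → 271.94 g/mol.

271.94 g/mol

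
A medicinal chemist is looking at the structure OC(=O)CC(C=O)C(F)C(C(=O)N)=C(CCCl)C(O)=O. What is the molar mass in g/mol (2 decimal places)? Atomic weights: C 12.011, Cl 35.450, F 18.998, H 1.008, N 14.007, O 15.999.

First, the molecular formula is C11H13ClFNO6 (counting implicit H from valence).
  C: 11 × 12.011 = 132.121
  Cl: 1 × 35.450 = 35.450
  F: 1 × 18.998 = 18.998
  H: 13 × 1.008 = 13.104
  N: 1 × 14.007 = 14.007
  O: 6 × 15.999 = 95.994
Sum: 11×12.011 + 1×35.450 + 1×18.998 + 13×1.008 + 1×14.007 + 6×15.999 = 309.674 → 309.67 g/mol.

309.67 g/mol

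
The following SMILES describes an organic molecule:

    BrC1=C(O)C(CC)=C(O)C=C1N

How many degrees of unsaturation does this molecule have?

Molecular formula: C8H10BrNO2.
DoU = (2C + 2 + N − H − X) / 2, where X is the halogen count and O/S are ignored.
    = (2·8 + 2 + 1 − 10 − 1) / 2 = 8 / 2 = 4.

4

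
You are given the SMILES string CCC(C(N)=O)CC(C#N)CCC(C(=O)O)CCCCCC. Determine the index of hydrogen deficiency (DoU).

4

Molecular formula: C17H30N2O3.
DoU = (2C + 2 + N − H − X) / 2, where X is the halogen count and O/S are ignored.
    = (2·17 + 2 + 2 − 30 − 0) / 2 = 8 / 2 = 4.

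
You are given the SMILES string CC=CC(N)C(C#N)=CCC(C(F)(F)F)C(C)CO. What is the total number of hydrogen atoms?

19

Walk through each heavy atom and fill implicit hydrogens from standard valence (C 4, N 3, O 2, S 2, halogen 1):
  atom 1: C, bond orders sum to 1 (valence 4) → 3 H
  atom 2: C, bond orders sum to 3 (valence 4) → 1 H
  atom 3: C, bond orders sum to 3 (valence 4) → 1 H
  atom 4: C, bond orders sum to 3 (valence 4) → 1 H
  atom 5: N, bond orders sum to 1 (valence 3) → 2 H
  atom 6: C, bond orders sum to 4 (valence 4) → 0 H
  atom 7: C, bond orders sum to 4 (valence 4) → 0 H
  atom 8: N, bond orders sum to 3 (valence 3) → 0 H
  atom 9: C, bond orders sum to 3 (valence 4) → 1 H
  atom 10: C, bond orders sum to 2 (valence 4) → 2 H
  atom 11: C, bond orders sum to 3 (valence 4) → 1 H
  atom 12: C, bond orders sum to 4 (valence 4) → 0 H
  atom 13: F (halogen, monovalent) → 0 H
  atom 14: F (halogen, monovalent) → 0 H
  atom 15: F (halogen, monovalent) → 0 H
  atom 16: C, bond orders sum to 3 (valence 4) → 1 H
  atom 17: C, bond orders sum to 1 (valence 4) → 3 H
  atom 18: C, bond orders sum to 2 (valence 4) → 2 H
  atom 19: O, bond orders sum to 1 (valence 2) → 1 H
Total hydrogens: 19.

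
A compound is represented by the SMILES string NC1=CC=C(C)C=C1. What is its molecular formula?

Walk through each heavy atom and fill implicit hydrogens from standard valence (C 4, N 3, O 2, S 2, halogen 1):
  atom 1: N, bond orders sum to 1 (valence 3) → 2 H
  atom 2: C, bond orders sum to 4 (valence 4) → 0 H
  atom 3: C, bond orders sum to 3 (valence 4) → 1 H
  atom 4: C, bond orders sum to 3 (valence 4) → 1 H
  atom 5: C, bond orders sum to 4 (valence 4) → 0 H
  atom 6: C, bond orders sum to 1 (valence 4) → 3 H
  atom 7: C, bond orders sum to 3 (valence 4) → 1 H
  atom 8: C, bond orders sum to 3 (valence 4) → 1 H
Totals → C:7, H:9, N:1.
In Hill order: C7H9N.

C7H9N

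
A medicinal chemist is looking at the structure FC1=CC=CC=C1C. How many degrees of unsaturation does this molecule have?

Molecular formula: C7H7F.
DoU = (2C + 2 + N − H − X) / 2, where X is the halogen count and O/S are ignored.
    = (2·7 + 2 + 0 − 7 − 1) / 2 = 8 / 2 = 4.

4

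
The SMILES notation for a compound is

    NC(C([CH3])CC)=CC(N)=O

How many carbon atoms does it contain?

7

Count every carbon token in the SMILES (each C, including those in ring-closure positions and inside branches).
Carbon count: 7.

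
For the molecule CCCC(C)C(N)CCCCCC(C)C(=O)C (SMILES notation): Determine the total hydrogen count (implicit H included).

31

Walk through each heavy atom and fill implicit hydrogens from standard valence (C 4, N 3, O 2, S 2, halogen 1):
  atom 1: C, bond orders sum to 1 (valence 4) → 3 H
  atom 2: C, bond orders sum to 2 (valence 4) → 2 H
  atom 3: C, bond orders sum to 2 (valence 4) → 2 H
  atom 4: C, bond orders sum to 3 (valence 4) → 1 H
  atom 5: C, bond orders sum to 1 (valence 4) → 3 H
  atom 6: C, bond orders sum to 3 (valence 4) → 1 H
  atom 7: N, bond orders sum to 1 (valence 3) → 2 H
  atom 8: C, bond orders sum to 2 (valence 4) → 2 H
  atom 9: C, bond orders sum to 2 (valence 4) → 2 H
  atom 10: C, bond orders sum to 2 (valence 4) → 2 H
  atom 11: C, bond orders sum to 2 (valence 4) → 2 H
  atom 12: C, bond orders sum to 2 (valence 4) → 2 H
  atom 13: C, bond orders sum to 3 (valence 4) → 1 H
  atom 14: C, bond orders sum to 1 (valence 4) → 3 H
  atom 15: C, bond orders sum to 4 (valence 4) → 0 H
  atom 16: O, bond orders sum to 2 (valence 2) → 0 H
  atom 17: C, bond orders sum to 1 (valence 4) → 3 H
Total hydrogens: 31.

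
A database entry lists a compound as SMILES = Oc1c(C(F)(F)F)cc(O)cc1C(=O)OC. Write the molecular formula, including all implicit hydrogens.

Walk through each heavy atom and fill implicit hydrogens from standard valence (C 4, N 3, O 2, S 2, halogen 1); for lowercase aromatic atoms, an aromatic c carries 1 H when it has two neighbours and 0 H with three, and aromatic n carries 0 H:
  atom 1: O, bond orders sum to 1 (valence 2) → 1 H
  atom 2: aromatic c, 3 neighbours → 0 H
  atom 3: aromatic c, 3 neighbours → 0 H
  atom 4: C, bond orders sum to 4 (valence 4) → 0 H
  atom 5: F (halogen, monovalent) → 0 H
  atom 6: F (halogen, monovalent) → 0 H
  atom 7: F (halogen, monovalent) → 0 H
  atom 8: aromatic c, 2 neighbours → 1 H
  atom 9: aromatic c, 3 neighbours → 0 H
  atom 10: O, bond orders sum to 1 (valence 2) → 1 H
  atom 11: aromatic c, 2 neighbours → 1 H
  atom 12: aromatic c, 3 neighbours → 0 H
  atom 13: C, bond orders sum to 4 (valence 4) → 0 H
  atom 14: O, bond orders sum to 2 (valence 2) → 0 H
  atom 15: O, bond orders sum to 2 (valence 2) → 0 H
  atom 16: C, bond orders sum to 1 (valence 4) → 3 H
Totals → C:9, H:7, F:3, O:4.

C9H7F3O4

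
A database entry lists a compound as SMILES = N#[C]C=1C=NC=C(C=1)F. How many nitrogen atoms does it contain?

Scan the SMILES for N atoms (remember two-letter symbols like Cl and Br are single atoms).
Nitrogen count: 2.

2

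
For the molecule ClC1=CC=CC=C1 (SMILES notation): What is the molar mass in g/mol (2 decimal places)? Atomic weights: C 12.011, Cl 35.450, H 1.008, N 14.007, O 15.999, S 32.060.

112.56 g/mol

First, the molecular formula is C6H5Cl (counting implicit H from valence).
  C: 6 × 12.011 = 72.066
  Cl: 1 × 35.450 = 35.450
  H: 5 × 1.008 = 5.040
Sum: 6×12.011 + 1×35.450 + 5×1.008 = 112.556 → 112.56 g/mol.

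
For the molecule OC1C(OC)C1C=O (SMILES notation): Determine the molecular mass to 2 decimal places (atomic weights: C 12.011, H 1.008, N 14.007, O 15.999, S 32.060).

116.12 g/mol

First, the molecular formula is C5H8O3 (counting implicit H from valence).
  C: 5 × 12.011 = 60.055
  H: 8 × 1.008 = 8.064
  O: 3 × 15.999 = 47.997
Sum: 5×12.011 + 8×1.008 + 3×15.999 = 116.116 → 116.12 g/mol.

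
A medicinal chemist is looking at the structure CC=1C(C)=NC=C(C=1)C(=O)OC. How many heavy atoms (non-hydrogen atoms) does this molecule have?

12

Every atom symbol written in the SMILES (organic subset) is one heavy atom; implicit H are not written.
Heavy atoms by element → C:9, N:1, O:2.
Total: 12.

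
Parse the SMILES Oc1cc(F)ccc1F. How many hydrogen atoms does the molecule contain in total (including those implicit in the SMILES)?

4

Walk through each heavy atom and fill implicit hydrogens from standard valence (C 4, N 3, O 2, S 2, halogen 1); for lowercase aromatic atoms, an aromatic c carries 1 H when it has two neighbours and 0 H with three, and aromatic n carries 0 H:
  atom 1: O, bond orders sum to 1 (valence 2) → 1 H
  atom 2: aromatic c, 3 neighbours → 0 H
  atom 3: aromatic c, 2 neighbours → 1 H
  atom 4: aromatic c, 3 neighbours → 0 H
  atom 5: F (halogen, monovalent) → 0 H
  atom 6: aromatic c, 2 neighbours → 1 H
  atom 7: aromatic c, 2 neighbours → 1 H
  atom 8: aromatic c, 3 neighbours → 0 H
  atom 9: F (halogen, monovalent) → 0 H
Total hydrogens: 4.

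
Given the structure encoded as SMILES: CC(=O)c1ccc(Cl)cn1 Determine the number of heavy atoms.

Every atom symbol written in the SMILES (organic subset) is one heavy atom; implicit H are not written.
Heavy atoms by element → C:7, Cl:1, N:1, O:1.
Total: 10.

10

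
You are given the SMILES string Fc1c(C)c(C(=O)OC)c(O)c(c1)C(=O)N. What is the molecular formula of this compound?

C10H10FNO4

Walk through each heavy atom and fill implicit hydrogens from standard valence (C 4, N 3, O 2, S 2, halogen 1); for lowercase aromatic atoms, an aromatic c carries 1 H when it has two neighbours and 0 H with three, and aromatic n carries 0 H:
  atom 1: F (halogen, monovalent) → 0 H
  atom 2: aromatic c, 3 neighbours → 0 H
  atom 3: aromatic c, 3 neighbours → 0 H
  atom 4: C, bond orders sum to 1 (valence 4) → 3 H
  atom 5: aromatic c, 3 neighbours → 0 H
  atom 6: C, bond orders sum to 4 (valence 4) → 0 H
  atom 7: O, bond orders sum to 2 (valence 2) → 0 H
  atom 8: O, bond orders sum to 2 (valence 2) → 0 H
  atom 9: C, bond orders sum to 1 (valence 4) → 3 H
  atom 10: aromatic c, 3 neighbours → 0 H
  atom 11: O, bond orders sum to 1 (valence 2) → 1 H
  atom 12: aromatic c, 3 neighbours → 0 H
  atom 13: aromatic c, 2 neighbours → 1 H
  atom 14: C, bond orders sum to 4 (valence 4) → 0 H
  atom 15: O, bond orders sum to 2 (valence 2) → 0 H
  atom 16: N, bond orders sum to 1 (valence 3) → 2 H
Totals → C:10, H:10, F:1, N:1, O:4.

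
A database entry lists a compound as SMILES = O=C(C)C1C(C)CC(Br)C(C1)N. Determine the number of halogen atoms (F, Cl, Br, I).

1

Halogen atoms appear at heavy-atom position 9 (1×Br).
Other groups present: 1 ketone, 1 primary amine.
Halogen count: 1.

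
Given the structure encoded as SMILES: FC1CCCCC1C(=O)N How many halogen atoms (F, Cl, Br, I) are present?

1

Halogen atoms appear at heavy-atom position 1 (1×F).
Other groups present: 1 amide.
Halogen count: 1.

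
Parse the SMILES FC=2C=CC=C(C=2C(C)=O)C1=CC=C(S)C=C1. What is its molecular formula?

Walk through each heavy atom and fill implicit hydrogens from standard valence (C 4, N 3, O 2, S 2, halogen 1):
  atom 1: F (halogen, monovalent) → 0 H
  atom 2: C, bond orders sum to 4 (valence 4) → 0 H
  atom 3: C, bond orders sum to 3 (valence 4) → 1 H
  atom 4: C, bond orders sum to 3 (valence 4) → 1 H
  atom 5: C, bond orders sum to 3 (valence 4) → 1 H
  atom 6: C, bond orders sum to 4 (valence 4) → 0 H
  atom 7: C, bond orders sum to 4 (valence 4) → 0 H
  atom 8: C, bond orders sum to 4 (valence 4) → 0 H
  atom 9: C, bond orders sum to 1 (valence 4) → 3 H
  atom 10: O, bond orders sum to 2 (valence 2) → 0 H
  atom 11: C, bond orders sum to 4 (valence 4) → 0 H
  atom 12: C, bond orders sum to 3 (valence 4) → 1 H
  atom 13: C, bond orders sum to 3 (valence 4) → 1 H
  atom 14: C, bond orders sum to 4 (valence 4) → 0 H
  atom 15: S, bond orders sum to 1 (valence 2) → 1 H
  atom 16: C, bond orders sum to 3 (valence 4) → 1 H
  atom 17: C, bond orders sum to 3 (valence 4) → 1 H
Totals → C:14, H:11, F:1, O:1, S:1.

C14H11FOS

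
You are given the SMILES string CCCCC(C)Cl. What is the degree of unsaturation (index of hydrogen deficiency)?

0

Molecular formula: C6H13Cl.
DoU = (2C + 2 + N − H − X) / 2, where X is the halogen count and O/S are ignored.
    = (2·6 + 2 + 0 − 13 − 1) / 2 = 0 / 2 = 0.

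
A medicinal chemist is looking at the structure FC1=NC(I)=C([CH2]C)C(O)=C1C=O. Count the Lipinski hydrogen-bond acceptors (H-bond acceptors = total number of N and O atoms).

3

N atoms: 1; O atoms: 2.
Lipinski HBA = 1 + 2 = 3.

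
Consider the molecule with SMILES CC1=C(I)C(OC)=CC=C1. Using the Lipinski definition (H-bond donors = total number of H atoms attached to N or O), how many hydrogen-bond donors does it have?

0

Donors: find every N or O and count the H atoms it carries.
  atom 6 (O): bond orders sum to 2 → 0 H
Lipinski HBD = 0.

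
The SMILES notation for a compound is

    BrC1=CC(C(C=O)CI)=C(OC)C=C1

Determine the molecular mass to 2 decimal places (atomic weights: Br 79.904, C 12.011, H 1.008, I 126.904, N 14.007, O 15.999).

369.00 g/mol

First, the molecular formula is C10H10BrIO2 (counting implicit H from valence).
  Br: 1 × 79.904 = 79.904
  C: 10 × 12.011 = 120.110
  H: 10 × 1.008 = 10.080
  I: 1 × 126.904 = 126.904
  O: 2 × 15.999 = 31.998
Sum: 1×79.904 + 10×12.011 + 10×1.008 + 1×126.904 + 2×15.999 = 368.996 → 369.00 g/mol.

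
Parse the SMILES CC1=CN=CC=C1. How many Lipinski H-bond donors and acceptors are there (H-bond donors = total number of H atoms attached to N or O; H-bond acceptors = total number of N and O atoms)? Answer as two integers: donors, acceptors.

0, 1

Donors: find every N or O and count the H atoms it carries.
  atom 4 (N): bond orders sum to 3 → 0 H
Lipinski HBD = 0.
Acceptors: N atoms = 1, O atoms = 0 → HBA = 1.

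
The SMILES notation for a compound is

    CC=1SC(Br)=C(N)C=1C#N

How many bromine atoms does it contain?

Scan the SMILES for Br atoms (remember two-letter symbols like Cl and Br are single atoms).
Bromine count: 1.

1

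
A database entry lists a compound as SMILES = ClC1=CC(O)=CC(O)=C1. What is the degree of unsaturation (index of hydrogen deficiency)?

Molecular formula: C6H5ClO2.
DoU = (2C + 2 + N − H − X) / 2, where X is the halogen count and O/S are ignored.
    = (2·6 + 2 + 0 − 5 − 1) / 2 = 8 / 2 = 4.

4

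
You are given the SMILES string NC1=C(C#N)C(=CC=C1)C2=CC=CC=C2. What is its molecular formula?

C13H10N2

Walk through each heavy atom and fill implicit hydrogens from standard valence (C 4, N 3, O 2, S 2, halogen 1):
  atom 1: N, bond orders sum to 1 (valence 3) → 2 H
  atom 2: C, bond orders sum to 4 (valence 4) → 0 H
  atom 3: C, bond orders sum to 4 (valence 4) → 0 H
  atom 4: C, bond orders sum to 4 (valence 4) → 0 H
  atom 5: N, bond orders sum to 3 (valence 3) → 0 H
  atom 6: C, bond orders sum to 4 (valence 4) → 0 H
  atom 7: C, bond orders sum to 3 (valence 4) → 1 H
  atom 8: C, bond orders sum to 3 (valence 4) → 1 H
  atom 9: C, bond orders sum to 3 (valence 4) → 1 H
  atom 10: C, bond orders sum to 4 (valence 4) → 0 H
  atom 11: C, bond orders sum to 3 (valence 4) → 1 H
  atom 12: C, bond orders sum to 3 (valence 4) → 1 H
  atom 13: C, bond orders sum to 3 (valence 4) → 1 H
  atom 14: C, bond orders sum to 3 (valence 4) → 1 H
  atom 15: C, bond orders sum to 3 (valence 4) → 1 H
Totals → C:13, H:10, N:2.
In Hill order: C13H10N2.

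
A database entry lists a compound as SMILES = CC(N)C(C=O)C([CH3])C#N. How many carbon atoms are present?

7

Count every carbon token in the SMILES (each C, including those in ring-closure positions and inside branches).
Carbon count: 7.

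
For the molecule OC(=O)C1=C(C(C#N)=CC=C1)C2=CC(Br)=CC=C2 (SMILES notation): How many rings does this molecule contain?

In SMILES, each pair of matching ring-closure digits denotes one ring-closing bond; the number of such bonds equals the number of independent rings.
Ring-closure bonds here: 2.

2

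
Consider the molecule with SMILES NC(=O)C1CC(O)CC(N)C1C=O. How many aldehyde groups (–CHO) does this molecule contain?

1

The aldehyde motif appears at heavy-atom position 12 in the SMILES.
Other groups present: 1 amide, 1 hydroxyl, 1 primary amine.
Aldehyde count: 1.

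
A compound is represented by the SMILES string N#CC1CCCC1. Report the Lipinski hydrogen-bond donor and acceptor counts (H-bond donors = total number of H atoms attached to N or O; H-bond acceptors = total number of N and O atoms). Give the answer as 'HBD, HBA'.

0, 1

Donors: find every N or O and count the H atoms it carries.
  atom 1 (N): bond orders sum to 3 → 0 H
Lipinski HBD = 0.
Acceptors: N atoms = 1, O atoms = 0 → HBA = 1.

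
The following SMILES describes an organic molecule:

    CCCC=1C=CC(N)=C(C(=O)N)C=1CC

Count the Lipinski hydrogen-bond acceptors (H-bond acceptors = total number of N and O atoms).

3

N atoms: 2; O atoms: 1.
Lipinski HBA = 2 + 1 = 3.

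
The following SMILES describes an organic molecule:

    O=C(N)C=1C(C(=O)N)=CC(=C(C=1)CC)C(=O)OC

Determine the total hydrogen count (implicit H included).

Walk through each heavy atom and fill implicit hydrogens from standard valence (C 4, N 3, O 2, S 2, halogen 1):
  atom 1: O, bond orders sum to 2 (valence 2) → 0 H
  atom 2: C, bond orders sum to 4 (valence 4) → 0 H
  atom 3: N, bond orders sum to 1 (valence 3) → 2 H
  atom 4: C, bond orders sum to 4 (valence 4) → 0 H
  atom 5: C, bond orders sum to 4 (valence 4) → 0 H
  atom 6: C, bond orders sum to 4 (valence 4) → 0 H
  atom 7: O, bond orders sum to 2 (valence 2) → 0 H
  atom 8: N, bond orders sum to 1 (valence 3) → 2 H
  atom 9: C, bond orders sum to 3 (valence 4) → 1 H
  atom 10: C, bond orders sum to 4 (valence 4) → 0 H
  atom 11: C, bond orders sum to 4 (valence 4) → 0 H
  atom 12: C, bond orders sum to 3 (valence 4) → 1 H
  atom 13: C, bond orders sum to 2 (valence 4) → 2 H
  atom 14: C, bond orders sum to 1 (valence 4) → 3 H
  atom 15: C, bond orders sum to 4 (valence 4) → 0 H
  atom 16: O, bond orders sum to 2 (valence 2) → 0 H
  atom 17: O, bond orders sum to 2 (valence 2) → 0 H
  atom 18: C, bond orders sum to 1 (valence 4) → 3 H
Total hydrogens: 14.

14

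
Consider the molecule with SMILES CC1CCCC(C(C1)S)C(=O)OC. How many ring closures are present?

In SMILES, each pair of matching ring-closure digits denotes one ring-closing bond; the number of such bonds equals the number of independent rings.
Ring-closure bonds here: 1.

1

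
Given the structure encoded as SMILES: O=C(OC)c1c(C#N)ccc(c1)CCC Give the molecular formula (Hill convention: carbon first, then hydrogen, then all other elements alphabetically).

Walk through each heavy atom and fill implicit hydrogens from standard valence (C 4, N 3, O 2, S 2, halogen 1); for lowercase aromatic atoms, an aromatic c carries 1 H when it has two neighbours and 0 H with three, and aromatic n carries 0 H:
  atom 1: O, bond orders sum to 2 (valence 2) → 0 H
  atom 2: C, bond orders sum to 4 (valence 4) → 0 H
  atom 3: O, bond orders sum to 2 (valence 2) → 0 H
  atom 4: C, bond orders sum to 1 (valence 4) → 3 H
  atom 5: aromatic c, 3 neighbours → 0 H
  atom 6: aromatic c, 3 neighbours → 0 H
  atom 7: C, bond orders sum to 4 (valence 4) → 0 H
  atom 8: N, bond orders sum to 3 (valence 3) → 0 H
  atom 9: aromatic c, 2 neighbours → 1 H
  atom 10: aromatic c, 2 neighbours → 1 H
  atom 11: aromatic c, 3 neighbours → 0 H
  atom 12: aromatic c, 2 neighbours → 1 H
  atom 13: C, bond orders sum to 2 (valence 4) → 2 H
  atom 14: C, bond orders sum to 2 (valence 4) → 2 H
  atom 15: C, bond orders sum to 1 (valence 4) → 3 H
Totals → C:12, H:13, N:1, O:2.
In Hill order: C12H13NO2.

C12H13NO2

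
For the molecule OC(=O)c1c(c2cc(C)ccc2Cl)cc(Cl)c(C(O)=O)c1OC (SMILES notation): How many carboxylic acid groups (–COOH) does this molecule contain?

2

The carboxylic acid motif appears at heavy-atom positions 2, 18 in the SMILES.
Other groups present: 1 ether.
Carboxylic acid count: 2.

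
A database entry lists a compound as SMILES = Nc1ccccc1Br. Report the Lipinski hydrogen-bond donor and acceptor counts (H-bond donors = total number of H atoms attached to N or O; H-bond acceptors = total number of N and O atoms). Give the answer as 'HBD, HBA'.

2, 1

Donors: find every N or O and count the H atoms it carries.
  atom 1 (N): bond orders sum to 1 → 2 H
Lipinski HBD = 2.
Acceptors: N atoms = 1, O atoms = 0 → HBA = 1.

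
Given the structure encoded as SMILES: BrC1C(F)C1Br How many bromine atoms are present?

2

Scan the SMILES for Br atoms (remember two-letter symbols like Cl and Br are single atoms).
Bromine count: 2.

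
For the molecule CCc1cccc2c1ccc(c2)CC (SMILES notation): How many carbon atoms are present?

14

Count every carbon token in the SMILES (each C, including those in ring-closure positions and inside branches).
Carbon count: 14.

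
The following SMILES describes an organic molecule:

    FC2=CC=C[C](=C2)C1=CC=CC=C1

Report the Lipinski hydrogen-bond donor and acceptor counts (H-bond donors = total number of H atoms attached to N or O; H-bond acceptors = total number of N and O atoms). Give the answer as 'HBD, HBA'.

Donors: find every N or O and count the H atoms it carries.
  (no N or O atoms present)
Lipinski HBD = 0.
Acceptors: N atoms = 0, O atoms = 0 → HBA = 0.

0, 0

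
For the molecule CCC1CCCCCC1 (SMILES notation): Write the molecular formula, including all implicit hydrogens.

Walk through each heavy atom and fill implicit hydrogens from standard valence (C 4, N 3, O 2, S 2, halogen 1):
  atom 1: C, bond orders sum to 1 (valence 4) → 3 H
  atom 2: C, bond orders sum to 2 (valence 4) → 2 H
  atom 3: C, bond orders sum to 3 (valence 4) → 1 H
  atom 4: C, bond orders sum to 2 (valence 4) → 2 H
  atom 5: C, bond orders sum to 2 (valence 4) → 2 H
  atom 6: C, bond orders sum to 2 (valence 4) → 2 H
  atom 7: C, bond orders sum to 2 (valence 4) → 2 H
  atom 8: C, bond orders sum to 2 (valence 4) → 2 H
  atom 9: C, bond orders sum to 2 (valence 4) → 2 H
Totals → C:9, H:18.

C9H18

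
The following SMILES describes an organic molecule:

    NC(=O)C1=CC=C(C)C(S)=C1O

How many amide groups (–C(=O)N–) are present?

1

The amide motif appears at heavy-atom position 2 in the SMILES.
Other groups present: 1 hydroxyl, 1 thiol.
Amide count: 1.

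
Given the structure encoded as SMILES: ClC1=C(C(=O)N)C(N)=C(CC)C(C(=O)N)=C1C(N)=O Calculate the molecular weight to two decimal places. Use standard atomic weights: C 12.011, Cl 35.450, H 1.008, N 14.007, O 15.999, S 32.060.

284.70 g/mol

First, the molecular formula is C11H13ClN4O3 (counting implicit H from valence).
  C: 11 × 12.011 = 132.121
  Cl: 1 × 35.450 = 35.450
  H: 13 × 1.008 = 13.104
  N: 4 × 14.007 = 56.028
  O: 3 × 15.999 = 47.997
Sum: 11×12.011 + 1×35.450 + 13×1.008 + 4×14.007 + 3×15.999 = 284.700 → 284.70 g/mol.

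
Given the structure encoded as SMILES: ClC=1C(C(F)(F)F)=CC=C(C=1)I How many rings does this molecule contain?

1

In SMILES, each pair of matching ring-closure digits denotes one ring-closing bond; the number of such bonds equals the number of independent rings.
Ring-closure bonds here: 1.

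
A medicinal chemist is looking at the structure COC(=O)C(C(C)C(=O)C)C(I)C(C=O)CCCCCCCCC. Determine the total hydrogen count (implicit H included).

Walk through each heavy atom and fill implicit hydrogens from standard valence (C 4, N 3, O 2, S 2, halogen 1):
  atom 1: C, bond orders sum to 1 (valence 4) → 3 H
  atom 2: O, bond orders sum to 2 (valence 2) → 0 H
  atom 3: C, bond orders sum to 4 (valence 4) → 0 H
  atom 4: O, bond orders sum to 2 (valence 2) → 0 H
  atom 5: C, bond orders sum to 3 (valence 4) → 1 H
  atom 6: C, bond orders sum to 3 (valence 4) → 1 H
  atom 7: C, bond orders sum to 1 (valence 4) → 3 H
  atom 8: C, bond orders sum to 4 (valence 4) → 0 H
  atom 9: O, bond orders sum to 2 (valence 2) → 0 H
  atom 10: C, bond orders sum to 1 (valence 4) → 3 H
  atom 11: C, bond orders sum to 3 (valence 4) → 1 H
  atom 12: I (halogen, monovalent) → 0 H
  atom 13: C, bond orders sum to 3 (valence 4) → 1 H
  atom 14: C, bond orders sum to 3 (valence 4) → 1 H
  atom 15: O, bond orders sum to 2 (valence 2) → 0 H
  atom 16: C, bond orders sum to 2 (valence 4) → 2 H
  atom 17: C, bond orders sum to 2 (valence 4) → 2 H
  atom 18: C, bond orders sum to 2 (valence 4) → 2 H
  atom 19: C, bond orders sum to 2 (valence 4) → 2 H
  atom 20: C, bond orders sum to 2 (valence 4) → 2 H
  atom 21: C, bond orders sum to 2 (valence 4) → 2 H
  atom 22: C, bond orders sum to 2 (valence 4) → 2 H
  atom 23: C, bond orders sum to 2 (valence 4) → 2 H
  atom 24: C, bond orders sum to 1 (valence 4) → 3 H
Total hydrogens: 33.

33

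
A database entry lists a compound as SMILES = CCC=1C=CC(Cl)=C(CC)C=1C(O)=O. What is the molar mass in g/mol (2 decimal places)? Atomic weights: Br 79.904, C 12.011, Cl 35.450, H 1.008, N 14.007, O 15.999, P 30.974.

212.67 g/mol

First, the molecular formula is C11H13ClO2 (counting implicit H from valence).
  C: 11 × 12.011 = 132.121
  Cl: 1 × 35.450 = 35.450
  H: 13 × 1.008 = 13.104
  O: 2 × 15.999 = 31.998
Sum: 11×12.011 + 1×35.450 + 13×1.008 + 2×15.999 = 212.673 → 212.67 g/mol.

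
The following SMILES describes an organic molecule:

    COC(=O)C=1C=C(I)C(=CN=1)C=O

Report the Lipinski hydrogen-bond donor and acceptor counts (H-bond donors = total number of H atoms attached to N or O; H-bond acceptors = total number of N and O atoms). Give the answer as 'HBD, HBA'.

Donors: find every N or O and count the H atoms it carries.
  atom 2 (O): bond orders sum to 2 → 0 H
  atom 4 (O): bond orders sum to 2 → 0 H
  atom 11 (N): bond orders sum to 3 → 0 H
  atom 13 (O): bond orders sum to 2 → 0 H
Lipinski HBD = 0.
Acceptors: N atoms = 1, O atoms = 3 → HBA = 4.

0, 4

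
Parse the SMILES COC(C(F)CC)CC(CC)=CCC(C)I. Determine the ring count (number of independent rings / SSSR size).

In SMILES, each pair of matching ring-closure digits denotes one ring-closing bond; the number of such bonds equals the number of independent rings.
Ring-closure bonds here: 0.

0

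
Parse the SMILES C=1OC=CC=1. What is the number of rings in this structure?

In SMILES, each pair of matching ring-closure digits denotes one ring-closing bond; the number of such bonds equals the number of independent rings.
Ring-closure bonds here: 1.

1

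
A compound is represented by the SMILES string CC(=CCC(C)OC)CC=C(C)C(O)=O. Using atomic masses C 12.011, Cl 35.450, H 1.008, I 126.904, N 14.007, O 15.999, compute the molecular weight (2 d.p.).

212.29 g/mol

First, the molecular formula is C12H20O3 (counting implicit H from valence).
  C: 12 × 12.011 = 144.132
  H: 20 × 1.008 = 20.160
  O: 3 × 15.999 = 47.997
Sum: 12×12.011 + 20×1.008 + 3×15.999 = 212.289 → 212.29 g/mol.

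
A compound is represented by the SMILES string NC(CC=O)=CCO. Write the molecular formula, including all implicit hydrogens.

Walk through each heavy atom and fill implicit hydrogens from standard valence (C 4, N 3, O 2, S 2, halogen 1):
  atom 1: N, bond orders sum to 1 (valence 3) → 2 H
  atom 2: C, bond orders sum to 4 (valence 4) → 0 H
  atom 3: C, bond orders sum to 2 (valence 4) → 2 H
  atom 4: C, bond orders sum to 3 (valence 4) → 1 H
  atom 5: O, bond orders sum to 2 (valence 2) → 0 H
  atom 6: C, bond orders sum to 3 (valence 4) → 1 H
  atom 7: C, bond orders sum to 2 (valence 4) → 2 H
  atom 8: O, bond orders sum to 1 (valence 2) → 1 H
Totals → C:5, H:9, N:1, O:2.

C5H9NO2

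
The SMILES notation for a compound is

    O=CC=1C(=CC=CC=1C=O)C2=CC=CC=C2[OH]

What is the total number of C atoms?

Count every carbon token in the SMILES (each C, including those in ring-closure positions and inside branches).
Carbon count: 14.

14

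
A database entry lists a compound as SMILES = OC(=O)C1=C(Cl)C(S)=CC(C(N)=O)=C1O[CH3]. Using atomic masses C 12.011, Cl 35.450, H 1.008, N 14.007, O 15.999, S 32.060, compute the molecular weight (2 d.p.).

First, the molecular formula is C9H8ClNO4S (counting implicit H from valence).
  C: 9 × 12.011 = 108.099
  Cl: 1 × 35.450 = 35.450
  H: 8 × 1.008 = 8.064
  N: 1 × 14.007 = 14.007
  O: 4 × 15.999 = 63.996
  S: 1 × 32.060 = 32.060
Sum: 9×12.011 + 1×35.450 + 8×1.008 + 1×14.007 + 4×15.999 + 1×32.060 = 261.676 → 261.68 g/mol.

261.68 g/mol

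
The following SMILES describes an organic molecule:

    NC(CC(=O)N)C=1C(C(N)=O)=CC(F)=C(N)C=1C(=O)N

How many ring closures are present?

1

In SMILES, each pair of matching ring-closure digits denotes one ring-closing bond; the number of such bonds equals the number of independent rings.
Ring-closure bonds here: 1.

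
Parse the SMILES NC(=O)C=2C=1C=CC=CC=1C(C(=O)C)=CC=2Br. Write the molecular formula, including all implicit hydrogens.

Walk through each heavy atom and fill implicit hydrogens from standard valence (C 4, N 3, O 2, S 2, halogen 1):
  atom 1: N, bond orders sum to 1 (valence 3) → 2 H
  atom 2: C, bond orders sum to 4 (valence 4) → 0 H
  atom 3: O, bond orders sum to 2 (valence 2) → 0 H
  atom 4: C, bond orders sum to 4 (valence 4) → 0 H
  atom 5: C, bond orders sum to 4 (valence 4) → 0 H
  atom 6: C, bond orders sum to 3 (valence 4) → 1 H
  atom 7: C, bond orders sum to 3 (valence 4) → 1 H
  atom 8: C, bond orders sum to 3 (valence 4) → 1 H
  atom 9: C, bond orders sum to 3 (valence 4) → 1 H
  atom 10: C, bond orders sum to 4 (valence 4) → 0 H
  atom 11: C, bond orders sum to 4 (valence 4) → 0 H
  atom 12: C, bond orders sum to 4 (valence 4) → 0 H
  atom 13: O, bond orders sum to 2 (valence 2) → 0 H
  atom 14: C, bond orders sum to 1 (valence 4) → 3 H
  atom 15: C, bond orders sum to 3 (valence 4) → 1 H
  atom 16: C, bond orders sum to 4 (valence 4) → 0 H
  atom 17: Br (halogen, monovalent) → 0 H
Totals → C:13, H:10, Br:1, N:1, O:2.

C13H10BrNO2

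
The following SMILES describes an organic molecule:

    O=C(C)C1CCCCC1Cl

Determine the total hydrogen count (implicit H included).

Walk through each heavy atom and fill implicit hydrogens from standard valence (C 4, N 3, O 2, S 2, halogen 1):
  atom 1: O, bond orders sum to 2 (valence 2) → 0 H
  atom 2: C, bond orders sum to 4 (valence 4) → 0 H
  atom 3: C, bond orders sum to 1 (valence 4) → 3 H
  atom 4: C, bond orders sum to 3 (valence 4) → 1 H
  atom 5: C, bond orders sum to 2 (valence 4) → 2 H
  atom 6: C, bond orders sum to 2 (valence 4) → 2 H
  atom 7: C, bond orders sum to 2 (valence 4) → 2 H
  atom 8: C, bond orders sum to 2 (valence 4) → 2 H
  atom 9: C, bond orders sum to 3 (valence 4) → 1 H
  atom 10: Cl (halogen, monovalent) → 0 H
Total hydrogens: 13.

13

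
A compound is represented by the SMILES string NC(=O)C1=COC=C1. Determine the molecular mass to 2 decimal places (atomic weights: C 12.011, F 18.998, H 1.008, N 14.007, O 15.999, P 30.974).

First, the molecular formula is C5H5NO2 (counting implicit H from valence).
  C: 5 × 12.011 = 60.055
  H: 5 × 1.008 = 5.040
  N: 1 × 14.007 = 14.007
  O: 2 × 15.999 = 31.998
Sum: 5×12.011 + 5×1.008 + 1×14.007 + 2×15.999 = 111.100 → 111.10 g/mol.

111.10 g/mol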